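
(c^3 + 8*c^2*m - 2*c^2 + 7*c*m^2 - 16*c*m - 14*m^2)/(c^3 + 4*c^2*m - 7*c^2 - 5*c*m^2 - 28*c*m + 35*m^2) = (c^3 + 8*c^2*m - 2*c^2 + 7*c*m^2 - 16*c*m - 14*m^2)/(c^3 + 4*c^2*m - 7*c^2 - 5*c*m^2 - 28*c*m + 35*m^2)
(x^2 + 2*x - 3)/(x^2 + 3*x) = (x - 1)/x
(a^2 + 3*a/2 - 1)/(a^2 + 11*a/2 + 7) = (2*a - 1)/(2*a + 7)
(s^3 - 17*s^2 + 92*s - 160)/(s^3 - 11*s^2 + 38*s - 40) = (s - 8)/(s - 2)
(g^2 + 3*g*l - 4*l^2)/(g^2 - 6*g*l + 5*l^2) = (g + 4*l)/(g - 5*l)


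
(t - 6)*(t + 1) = t^2 - 5*t - 6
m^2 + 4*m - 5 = (m - 1)*(m + 5)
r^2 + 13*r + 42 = (r + 6)*(r + 7)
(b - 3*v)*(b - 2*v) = b^2 - 5*b*v + 6*v^2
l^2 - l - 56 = (l - 8)*(l + 7)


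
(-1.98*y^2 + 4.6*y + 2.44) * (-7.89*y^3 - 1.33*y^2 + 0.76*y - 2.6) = 15.6222*y^5 - 33.6606*y^4 - 26.8744*y^3 + 5.3988*y^2 - 10.1056*y - 6.344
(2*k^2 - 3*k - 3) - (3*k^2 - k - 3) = -k^2 - 2*k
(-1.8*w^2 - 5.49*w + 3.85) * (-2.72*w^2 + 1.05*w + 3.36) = 4.896*w^4 + 13.0428*w^3 - 22.2845*w^2 - 14.4039*w + 12.936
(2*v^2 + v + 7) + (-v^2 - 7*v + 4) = v^2 - 6*v + 11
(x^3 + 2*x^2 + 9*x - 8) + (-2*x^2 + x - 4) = x^3 + 10*x - 12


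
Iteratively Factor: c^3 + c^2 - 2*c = (c + 2)*(c^2 - c) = c*(c + 2)*(c - 1)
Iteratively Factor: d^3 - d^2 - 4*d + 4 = (d - 1)*(d^2 - 4) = (d - 1)*(d + 2)*(d - 2)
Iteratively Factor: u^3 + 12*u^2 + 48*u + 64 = (u + 4)*(u^2 + 8*u + 16) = (u + 4)^2*(u + 4)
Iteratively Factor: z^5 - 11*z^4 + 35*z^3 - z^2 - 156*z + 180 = (z + 2)*(z^4 - 13*z^3 + 61*z^2 - 123*z + 90) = (z - 5)*(z + 2)*(z^3 - 8*z^2 + 21*z - 18) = (z - 5)*(z - 3)*(z + 2)*(z^2 - 5*z + 6) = (z - 5)*(z - 3)^2*(z + 2)*(z - 2)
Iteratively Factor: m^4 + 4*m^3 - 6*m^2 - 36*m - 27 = (m - 3)*(m^3 + 7*m^2 + 15*m + 9) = (m - 3)*(m + 3)*(m^2 + 4*m + 3) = (m - 3)*(m + 3)^2*(m + 1)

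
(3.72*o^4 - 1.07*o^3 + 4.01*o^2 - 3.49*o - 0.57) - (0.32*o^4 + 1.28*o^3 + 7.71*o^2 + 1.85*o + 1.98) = 3.4*o^4 - 2.35*o^3 - 3.7*o^2 - 5.34*o - 2.55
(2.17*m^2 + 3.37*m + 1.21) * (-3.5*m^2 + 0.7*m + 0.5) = -7.595*m^4 - 10.276*m^3 - 0.790999999999999*m^2 + 2.532*m + 0.605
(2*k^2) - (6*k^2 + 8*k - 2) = -4*k^2 - 8*k + 2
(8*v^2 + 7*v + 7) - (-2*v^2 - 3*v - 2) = 10*v^2 + 10*v + 9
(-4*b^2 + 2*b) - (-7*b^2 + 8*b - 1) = 3*b^2 - 6*b + 1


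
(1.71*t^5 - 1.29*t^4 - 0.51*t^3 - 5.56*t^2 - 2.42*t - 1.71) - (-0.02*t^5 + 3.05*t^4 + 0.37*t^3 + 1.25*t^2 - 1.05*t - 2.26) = 1.73*t^5 - 4.34*t^4 - 0.88*t^3 - 6.81*t^2 - 1.37*t + 0.55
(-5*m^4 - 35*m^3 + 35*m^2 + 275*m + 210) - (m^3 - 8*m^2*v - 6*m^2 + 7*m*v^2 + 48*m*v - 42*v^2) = -5*m^4 - 36*m^3 + 8*m^2*v + 41*m^2 - 7*m*v^2 - 48*m*v + 275*m + 42*v^2 + 210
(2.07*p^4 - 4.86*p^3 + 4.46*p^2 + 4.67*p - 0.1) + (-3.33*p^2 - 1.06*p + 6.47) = 2.07*p^4 - 4.86*p^3 + 1.13*p^2 + 3.61*p + 6.37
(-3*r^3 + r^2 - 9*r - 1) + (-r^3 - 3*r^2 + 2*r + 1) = -4*r^3 - 2*r^2 - 7*r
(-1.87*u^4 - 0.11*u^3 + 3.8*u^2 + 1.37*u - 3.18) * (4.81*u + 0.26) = -8.9947*u^5 - 1.0153*u^4 + 18.2494*u^3 + 7.5777*u^2 - 14.9396*u - 0.8268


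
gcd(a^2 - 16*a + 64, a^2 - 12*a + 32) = a - 8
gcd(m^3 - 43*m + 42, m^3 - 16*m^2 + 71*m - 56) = m - 1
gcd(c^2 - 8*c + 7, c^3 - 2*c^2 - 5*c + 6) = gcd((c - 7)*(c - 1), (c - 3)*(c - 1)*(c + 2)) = c - 1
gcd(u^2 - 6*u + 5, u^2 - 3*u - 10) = u - 5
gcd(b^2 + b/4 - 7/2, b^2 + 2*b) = b + 2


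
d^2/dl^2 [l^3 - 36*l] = 6*l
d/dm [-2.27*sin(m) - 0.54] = -2.27*cos(m)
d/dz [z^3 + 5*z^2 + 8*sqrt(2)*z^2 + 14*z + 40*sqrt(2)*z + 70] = 3*z^2 + 10*z + 16*sqrt(2)*z + 14 + 40*sqrt(2)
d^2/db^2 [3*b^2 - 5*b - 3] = 6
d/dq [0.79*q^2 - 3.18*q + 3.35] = 1.58*q - 3.18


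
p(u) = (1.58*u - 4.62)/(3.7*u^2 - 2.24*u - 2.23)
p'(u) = (2.24 - 7.4*u)*(1.58*u - 4.62)/(3.7*u^2 - 2.24*u - 2.23)^2 + 1.58/(3.7*u^2 - 2.24*u - 2.23) = (-5.846*u^2 + 34.188*u - 13.8722)/(13.69*u^4 - 16.576*u^3 - 11.4844*u^2 + 9.9904*u + 4.9729)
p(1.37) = -1.49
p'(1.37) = 8.12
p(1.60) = -0.57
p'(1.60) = 1.93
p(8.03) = 0.04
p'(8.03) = -0.00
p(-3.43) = -0.20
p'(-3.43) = -0.08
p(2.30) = -0.08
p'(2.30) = 0.23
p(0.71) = 1.79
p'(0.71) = 1.95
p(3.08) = 0.01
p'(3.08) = 0.05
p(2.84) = -0.01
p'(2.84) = 0.08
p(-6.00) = -0.10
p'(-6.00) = -0.02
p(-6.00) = -0.10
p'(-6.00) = -0.02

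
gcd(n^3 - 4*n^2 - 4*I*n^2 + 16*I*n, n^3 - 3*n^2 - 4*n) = n^2 - 4*n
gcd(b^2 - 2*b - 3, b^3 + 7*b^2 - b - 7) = b + 1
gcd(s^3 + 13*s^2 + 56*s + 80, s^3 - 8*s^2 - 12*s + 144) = s + 4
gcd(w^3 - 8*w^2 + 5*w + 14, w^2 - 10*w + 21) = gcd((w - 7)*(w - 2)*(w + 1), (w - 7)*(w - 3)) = w - 7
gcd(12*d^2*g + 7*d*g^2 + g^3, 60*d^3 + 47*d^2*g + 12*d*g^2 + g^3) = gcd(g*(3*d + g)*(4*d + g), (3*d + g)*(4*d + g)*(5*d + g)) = 12*d^2 + 7*d*g + g^2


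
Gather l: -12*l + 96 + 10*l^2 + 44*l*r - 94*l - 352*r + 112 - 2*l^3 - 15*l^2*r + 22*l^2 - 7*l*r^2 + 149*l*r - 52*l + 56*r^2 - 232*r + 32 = -2*l^3 + l^2*(32 - 15*r) + l*(-7*r^2 + 193*r - 158) + 56*r^2 - 584*r + 240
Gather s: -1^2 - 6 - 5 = -12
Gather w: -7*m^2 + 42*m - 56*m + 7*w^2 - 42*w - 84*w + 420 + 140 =-7*m^2 - 14*m + 7*w^2 - 126*w + 560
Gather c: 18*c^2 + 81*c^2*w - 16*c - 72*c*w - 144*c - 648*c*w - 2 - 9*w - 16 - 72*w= c^2*(81*w + 18) + c*(-720*w - 160) - 81*w - 18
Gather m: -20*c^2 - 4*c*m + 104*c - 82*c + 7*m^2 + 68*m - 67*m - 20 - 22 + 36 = -20*c^2 + 22*c + 7*m^2 + m*(1 - 4*c) - 6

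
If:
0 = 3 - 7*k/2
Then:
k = 6/7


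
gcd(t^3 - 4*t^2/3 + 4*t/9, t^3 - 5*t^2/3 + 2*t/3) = t^2 - 2*t/3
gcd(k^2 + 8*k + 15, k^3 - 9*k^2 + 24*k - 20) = 1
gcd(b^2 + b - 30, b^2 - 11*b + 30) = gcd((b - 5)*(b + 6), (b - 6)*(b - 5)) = b - 5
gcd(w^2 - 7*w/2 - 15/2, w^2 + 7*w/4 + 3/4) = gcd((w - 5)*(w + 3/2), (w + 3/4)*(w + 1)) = 1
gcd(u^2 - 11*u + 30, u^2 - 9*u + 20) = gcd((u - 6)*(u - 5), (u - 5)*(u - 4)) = u - 5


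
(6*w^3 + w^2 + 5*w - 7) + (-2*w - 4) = 6*w^3 + w^2 + 3*w - 11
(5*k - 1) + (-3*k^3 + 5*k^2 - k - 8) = -3*k^3 + 5*k^2 + 4*k - 9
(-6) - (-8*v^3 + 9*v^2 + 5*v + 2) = 8*v^3 - 9*v^2 - 5*v - 8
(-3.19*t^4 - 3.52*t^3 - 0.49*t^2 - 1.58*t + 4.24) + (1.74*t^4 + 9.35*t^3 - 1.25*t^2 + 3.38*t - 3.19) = -1.45*t^4 + 5.83*t^3 - 1.74*t^2 + 1.8*t + 1.05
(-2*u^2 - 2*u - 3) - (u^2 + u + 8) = -3*u^2 - 3*u - 11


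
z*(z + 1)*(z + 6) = z^3 + 7*z^2 + 6*z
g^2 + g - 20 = (g - 4)*(g + 5)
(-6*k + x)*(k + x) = -6*k^2 - 5*k*x + x^2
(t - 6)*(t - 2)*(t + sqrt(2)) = t^3 - 8*t^2 + sqrt(2)*t^2 - 8*sqrt(2)*t + 12*t + 12*sqrt(2)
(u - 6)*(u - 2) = u^2 - 8*u + 12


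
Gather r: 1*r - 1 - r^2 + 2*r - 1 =-r^2 + 3*r - 2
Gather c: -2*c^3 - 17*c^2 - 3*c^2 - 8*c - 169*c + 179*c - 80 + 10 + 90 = -2*c^3 - 20*c^2 + 2*c + 20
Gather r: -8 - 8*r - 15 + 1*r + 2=-7*r - 21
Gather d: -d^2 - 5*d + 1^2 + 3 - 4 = -d^2 - 5*d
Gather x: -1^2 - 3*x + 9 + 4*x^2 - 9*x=4*x^2 - 12*x + 8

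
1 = 1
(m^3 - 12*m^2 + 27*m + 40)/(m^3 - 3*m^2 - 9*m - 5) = (m - 8)/(m + 1)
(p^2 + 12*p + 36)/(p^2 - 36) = (p + 6)/(p - 6)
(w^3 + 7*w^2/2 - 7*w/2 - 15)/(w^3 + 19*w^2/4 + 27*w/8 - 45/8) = 4*(w - 2)/(4*w - 3)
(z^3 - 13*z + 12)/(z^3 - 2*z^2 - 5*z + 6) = (z + 4)/(z + 2)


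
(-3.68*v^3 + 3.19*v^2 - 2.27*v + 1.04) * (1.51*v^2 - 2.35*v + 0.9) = -5.5568*v^5 + 13.4649*v^4 - 14.2362*v^3 + 9.7759*v^2 - 4.487*v + 0.936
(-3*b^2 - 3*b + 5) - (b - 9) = -3*b^2 - 4*b + 14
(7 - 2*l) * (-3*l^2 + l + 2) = 6*l^3 - 23*l^2 + 3*l + 14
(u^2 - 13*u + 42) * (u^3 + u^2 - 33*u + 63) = u^5 - 12*u^4 - 4*u^3 + 534*u^2 - 2205*u + 2646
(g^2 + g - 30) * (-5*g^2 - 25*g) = -5*g^4 - 30*g^3 + 125*g^2 + 750*g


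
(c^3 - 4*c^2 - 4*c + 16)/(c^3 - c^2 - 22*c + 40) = (c + 2)/(c + 5)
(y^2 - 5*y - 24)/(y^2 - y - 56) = (y + 3)/(y + 7)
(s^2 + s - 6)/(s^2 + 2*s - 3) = (s - 2)/(s - 1)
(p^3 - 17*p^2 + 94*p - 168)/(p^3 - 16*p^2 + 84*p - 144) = (p - 7)/(p - 6)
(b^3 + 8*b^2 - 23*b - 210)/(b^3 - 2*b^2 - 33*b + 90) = (b + 7)/(b - 3)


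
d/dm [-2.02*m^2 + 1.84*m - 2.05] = 1.84 - 4.04*m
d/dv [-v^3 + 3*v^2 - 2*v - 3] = -3*v^2 + 6*v - 2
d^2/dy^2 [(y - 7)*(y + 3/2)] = 2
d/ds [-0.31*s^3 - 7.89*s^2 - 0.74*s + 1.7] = -0.93*s^2 - 15.78*s - 0.74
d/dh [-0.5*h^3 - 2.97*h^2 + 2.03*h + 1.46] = -1.5*h^2 - 5.94*h + 2.03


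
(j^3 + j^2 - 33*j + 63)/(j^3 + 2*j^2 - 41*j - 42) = (j^2 - 6*j + 9)/(j^2 - 5*j - 6)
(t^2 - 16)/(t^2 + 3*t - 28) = (t + 4)/(t + 7)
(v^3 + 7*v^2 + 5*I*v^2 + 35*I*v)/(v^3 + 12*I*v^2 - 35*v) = (v + 7)/(v + 7*I)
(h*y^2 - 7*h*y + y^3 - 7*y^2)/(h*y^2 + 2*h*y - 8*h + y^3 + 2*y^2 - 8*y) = y*(y - 7)/(y^2 + 2*y - 8)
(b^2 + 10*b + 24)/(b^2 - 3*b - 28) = (b + 6)/(b - 7)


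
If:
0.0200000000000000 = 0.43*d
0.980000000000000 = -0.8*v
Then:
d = 0.05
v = -1.22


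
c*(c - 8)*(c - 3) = c^3 - 11*c^2 + 24*c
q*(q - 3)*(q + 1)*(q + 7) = q^4 + 5*q^3 - 17*q^2 - 21*q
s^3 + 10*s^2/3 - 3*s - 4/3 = (s - 1)*(s + 1/3)*(s + 4)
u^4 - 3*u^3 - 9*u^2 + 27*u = u*(u - 3)^2*(u + 3)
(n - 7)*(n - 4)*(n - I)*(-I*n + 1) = -I*n^4 + 11*I*n^3 - 29*I*n^2 + 11*I*n - 28*I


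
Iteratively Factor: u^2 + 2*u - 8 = (u - 2)*(u + 4)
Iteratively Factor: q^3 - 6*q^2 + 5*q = (q)*(q^2 - 6*q + 5) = q*(q - 1)*(q - 5)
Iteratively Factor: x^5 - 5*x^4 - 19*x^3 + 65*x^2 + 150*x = (x + 2)*(x^4 - 7*x^3 - 5*x^2 + 75*x) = (x - 5)*(x + 2)*(x^3 - 2*x^2 - 15*x) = (x - 5)*(x + 2)*(x + 3)*(x^2 - 5*x) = x*(x - 5)*(x + 2)*(x + 3)*(x - 5)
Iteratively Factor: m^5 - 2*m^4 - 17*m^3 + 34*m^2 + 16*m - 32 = (m + 1)*(m^4 - 3*m^3 - 14*m^2 + 48*m - 32) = (m - 4)*(m + 1)*(m^3 + m^2 - 10*m + 8) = (m - 4)*(m - 1)*(m + 1)*(m^2 + 2*m - 8) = (m - 4)*(m - 1)*(m + 1)*(m + 4)*(m - 2)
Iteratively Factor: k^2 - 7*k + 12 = (k - 4)*(k - 3)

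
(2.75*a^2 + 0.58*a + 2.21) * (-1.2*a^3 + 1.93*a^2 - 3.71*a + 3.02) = -3.3*a^5 + 4.6115*a^4 - 11.7351*a^3 + 10.4185*a^2 - 6.4475*a + 6.6742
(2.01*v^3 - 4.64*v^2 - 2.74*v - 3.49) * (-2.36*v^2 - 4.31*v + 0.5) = -4.7436*v^5 + 2.2873*v^4 + 27.4698*v^3 + 17.7258*v^2 + 13.6719*v - 1.745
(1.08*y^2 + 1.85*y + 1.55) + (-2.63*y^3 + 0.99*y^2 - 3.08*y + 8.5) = -2.63*y^3 + 2.07*y^2 - 1.23*y + 10.05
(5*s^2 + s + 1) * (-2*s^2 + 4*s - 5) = -10*s^4 + 18*s^3 - 23*s^2 - s - 5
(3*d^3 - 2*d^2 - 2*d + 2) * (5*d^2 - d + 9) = 15*d^5 - 13*d^4 + 19*d^3 - 6*d^2 - 20*d + 18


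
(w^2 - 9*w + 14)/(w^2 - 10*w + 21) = (w - 2)/(w - 3)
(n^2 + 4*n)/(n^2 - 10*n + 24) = n*(n + 4)/(n^2 - 10*n + 24)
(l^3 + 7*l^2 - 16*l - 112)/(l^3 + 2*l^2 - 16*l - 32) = (l + 7)/(l + 2)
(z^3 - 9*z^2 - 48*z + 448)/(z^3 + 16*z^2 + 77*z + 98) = (z^2 - 16*z + 64)/(z^2 + 9*z + 14)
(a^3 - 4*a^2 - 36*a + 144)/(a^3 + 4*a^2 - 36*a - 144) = (a - 4)/(a + 4)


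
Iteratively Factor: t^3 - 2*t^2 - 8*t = (t)*(t^2 - 2*t - 8) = t*(t + 2)*(t - 4)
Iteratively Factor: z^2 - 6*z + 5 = (z - 5)*(z - 1)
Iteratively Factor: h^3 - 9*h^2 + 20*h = (h - 4)*(h^2 - 5*h) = h*(h - 4)*(h - 5)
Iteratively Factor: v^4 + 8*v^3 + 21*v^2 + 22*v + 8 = (v + 2)*(v^3 + 6*v^2 + 9*v + 4) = (v + 1)*(v + 2)*(v^2 + 5*v + 4) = (v + 1)*(v + 2)*(v + 4)*(v + 1)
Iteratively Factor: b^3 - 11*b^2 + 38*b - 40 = (b - 5)*(b^2 - 6*b + 8) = (b - 5)*(b - 2)*(b - 4)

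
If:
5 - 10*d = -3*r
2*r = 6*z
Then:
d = 9*z/10 + 1/2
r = 3*z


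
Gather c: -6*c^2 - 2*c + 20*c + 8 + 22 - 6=-6*c^2 + 18*c + 24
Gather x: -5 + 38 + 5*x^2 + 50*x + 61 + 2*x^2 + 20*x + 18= 7*x^2 + 70*x + 112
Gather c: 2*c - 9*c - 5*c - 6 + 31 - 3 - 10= 12 - 12*c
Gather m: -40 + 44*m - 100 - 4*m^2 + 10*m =-4*m^2 + 54*m - 140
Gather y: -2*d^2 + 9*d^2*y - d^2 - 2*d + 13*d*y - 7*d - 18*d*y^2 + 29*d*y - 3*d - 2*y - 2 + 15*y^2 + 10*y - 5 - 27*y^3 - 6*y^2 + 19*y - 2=-3*d^2 - 12*d - 27*y^3 + y^2*(9 - 18*d) + y*(9*d^2 + 42*d + 27) - 9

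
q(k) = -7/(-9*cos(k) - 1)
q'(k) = 63*sin(k)/(-9*cos(k) - 1)^2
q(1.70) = -43.86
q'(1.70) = 2452.66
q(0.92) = 1.08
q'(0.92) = 1.20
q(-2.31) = -1.38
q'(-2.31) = -1.82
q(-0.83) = 0.99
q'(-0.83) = -0.93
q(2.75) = -0.96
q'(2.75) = 0.45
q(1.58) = 7.63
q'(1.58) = 74.89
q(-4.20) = -2.05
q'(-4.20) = 4.72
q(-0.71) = 0.89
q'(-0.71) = -0.67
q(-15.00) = -1.20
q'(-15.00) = -1.20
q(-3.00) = -0.88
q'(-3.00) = -0.14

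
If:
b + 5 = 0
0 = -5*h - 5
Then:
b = -5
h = -1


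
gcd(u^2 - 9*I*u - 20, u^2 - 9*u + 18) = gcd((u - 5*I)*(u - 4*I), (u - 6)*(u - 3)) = 1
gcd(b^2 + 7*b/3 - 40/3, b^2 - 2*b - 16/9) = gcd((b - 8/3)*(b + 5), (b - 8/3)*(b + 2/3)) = b - 8/3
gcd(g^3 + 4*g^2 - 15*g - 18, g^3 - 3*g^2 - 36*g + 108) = g^2 + 3*g - 18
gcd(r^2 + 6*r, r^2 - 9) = 1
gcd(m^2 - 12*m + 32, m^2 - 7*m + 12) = m - 4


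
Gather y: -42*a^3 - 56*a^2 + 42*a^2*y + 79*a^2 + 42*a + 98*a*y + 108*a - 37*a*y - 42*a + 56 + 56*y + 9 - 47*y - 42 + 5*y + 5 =-42*a^3 + 23*a^2 + 108*a + y*(42*a^2 + 61*a + 14) + 28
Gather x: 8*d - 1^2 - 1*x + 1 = 8*d - x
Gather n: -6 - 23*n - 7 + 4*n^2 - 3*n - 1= 4*n^2 - 26*n - 14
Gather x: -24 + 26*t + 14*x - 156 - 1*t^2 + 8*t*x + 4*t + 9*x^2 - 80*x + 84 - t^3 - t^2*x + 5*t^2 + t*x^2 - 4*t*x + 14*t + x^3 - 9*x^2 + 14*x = -t^3 + 4*t^2 + t*x^2 + 44*t + x^3 + x*(-t^2 + 4*t - 52) - 96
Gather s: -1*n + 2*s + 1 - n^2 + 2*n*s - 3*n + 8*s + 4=-n^2 - 4*n + s*(2*n + 10) + 5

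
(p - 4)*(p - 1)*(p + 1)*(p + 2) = p^4 - 2*p^3 - 9*p^2 + 2*p + 8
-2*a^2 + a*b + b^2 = (-a + b)*(2*a + b)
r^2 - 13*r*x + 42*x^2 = (r - 7*x)*(r - 6*x)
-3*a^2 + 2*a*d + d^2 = (-a + d)*(3*a + d)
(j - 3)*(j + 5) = j^2 + 2*j - 15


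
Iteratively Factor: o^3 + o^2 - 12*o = (o - 3)*(o^2 + 4*o) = o*(o - 3)*(o + 4)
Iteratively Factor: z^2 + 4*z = (z)*(z + 4)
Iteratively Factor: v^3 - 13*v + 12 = (v + 4)*(v^2 - 4*v + 3) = (v - 3)*(v + 4)*(v - 1)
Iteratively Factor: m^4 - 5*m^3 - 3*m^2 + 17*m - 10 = (m - 1)*(m^3 - 4*m^2 - 7*m + 10) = (m - 5)*(m - 1)*(m^2 + m - 2) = (m - 5)*(m - 1)*(m + 2)*(m - 1)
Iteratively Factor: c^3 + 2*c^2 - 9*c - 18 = (c + 3)*(c^2 - c - 6) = (c + 2)*(c + 3)*(c - 3)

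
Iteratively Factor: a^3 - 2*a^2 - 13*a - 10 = (a - 5)*(a^2 + 3*a + 2) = (a - 5)*(a + 2)*(a + 1)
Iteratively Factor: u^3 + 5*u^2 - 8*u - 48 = (u + 4)*(u^2 + u - 12) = (u - 3)*(u + 4)*(u + 4)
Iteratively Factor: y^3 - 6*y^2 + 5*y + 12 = (y + 1)*(y^2 - 7*y + 12) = (y - 4)*(y + 1)*(y - 3)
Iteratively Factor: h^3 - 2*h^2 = (h)*(h^2 - 2*h) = h^2*(h - 2)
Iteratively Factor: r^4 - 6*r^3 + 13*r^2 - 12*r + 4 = (r - 1)*(r^3 - 5*r^2 + 8*r - 4) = (r - 2)*(r - 1)*(r^2 - 3*r + 2) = (r - 2)*(r - 1)^2*(r - 2)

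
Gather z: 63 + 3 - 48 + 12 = 30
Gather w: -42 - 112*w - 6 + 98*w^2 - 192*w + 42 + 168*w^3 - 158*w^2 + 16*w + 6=168*w^3 - 60*w^2 - 288*w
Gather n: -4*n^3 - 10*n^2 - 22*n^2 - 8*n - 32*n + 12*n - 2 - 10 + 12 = -4*n^3 - 32*n^2 - 28*n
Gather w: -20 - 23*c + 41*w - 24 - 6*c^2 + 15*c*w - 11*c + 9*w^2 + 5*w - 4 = -6*c^2 - 34*c + 9*w^2 + w*(15*c + 46) - 48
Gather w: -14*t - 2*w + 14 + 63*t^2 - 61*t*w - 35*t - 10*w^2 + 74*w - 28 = 63*t^2 - 49*t - 10*w^2 + w*(72 - 61*t) - 14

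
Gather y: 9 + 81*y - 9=81*y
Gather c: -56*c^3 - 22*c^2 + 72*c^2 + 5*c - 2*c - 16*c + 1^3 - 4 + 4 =-56*c^3 + 50*c^2 - 13*c + 1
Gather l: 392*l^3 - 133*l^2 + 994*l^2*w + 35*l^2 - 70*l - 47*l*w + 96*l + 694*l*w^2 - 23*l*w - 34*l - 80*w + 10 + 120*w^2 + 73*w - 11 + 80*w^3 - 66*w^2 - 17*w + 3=392*l^3 + l^2*(994*w - 98) + l*(694*w^2 - 70*w - 8) + 80*w^3 + 54*w^2 - 24*w + 2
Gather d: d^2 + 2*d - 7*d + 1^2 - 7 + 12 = d^2 - 5*d + 6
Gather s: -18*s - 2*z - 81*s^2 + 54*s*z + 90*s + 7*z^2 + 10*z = -81*s^2 + s*(54*z + 72) + 7*z^2 + 8*z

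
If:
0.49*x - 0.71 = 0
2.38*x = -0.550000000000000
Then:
No Solution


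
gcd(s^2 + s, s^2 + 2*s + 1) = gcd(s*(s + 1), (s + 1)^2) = s + 1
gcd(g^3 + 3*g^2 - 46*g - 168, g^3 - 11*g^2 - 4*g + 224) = g^2 - 3*g - 28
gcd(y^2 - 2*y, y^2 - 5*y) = y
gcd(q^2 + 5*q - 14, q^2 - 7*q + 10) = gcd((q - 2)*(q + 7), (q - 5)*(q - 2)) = q - 2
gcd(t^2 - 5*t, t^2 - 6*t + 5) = t - 5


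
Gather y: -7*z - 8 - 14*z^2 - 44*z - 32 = -14*z^2 - 51*z - 40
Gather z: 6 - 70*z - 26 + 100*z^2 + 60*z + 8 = 100*z^2 - 10*z - 12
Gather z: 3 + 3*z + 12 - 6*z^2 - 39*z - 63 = -6*z^2 - 36*z - 48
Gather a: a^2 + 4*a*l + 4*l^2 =a^2 + 4*a*l + 4*l^2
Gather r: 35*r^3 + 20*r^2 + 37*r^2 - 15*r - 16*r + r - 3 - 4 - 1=35*r^3 + 57*r^2 - 30*r - 8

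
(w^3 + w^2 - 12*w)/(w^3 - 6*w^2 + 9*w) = (w + 4)/(w - 3)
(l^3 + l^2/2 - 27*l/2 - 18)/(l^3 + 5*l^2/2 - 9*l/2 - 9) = (l - 4)/(l - 2)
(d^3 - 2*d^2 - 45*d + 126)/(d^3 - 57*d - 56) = (d^2 - 9*d + 18)/(d^2 - 7*d - 8)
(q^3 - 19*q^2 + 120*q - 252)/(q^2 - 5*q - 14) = (q^2 - 12*q + 36)/(q + 2)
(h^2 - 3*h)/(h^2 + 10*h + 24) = h*(h - 3)/(h^2 + 10*h + 24)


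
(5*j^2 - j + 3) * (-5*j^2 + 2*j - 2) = -25*j^4 + 15*j^3 - 27*j^2 + 8*j - 6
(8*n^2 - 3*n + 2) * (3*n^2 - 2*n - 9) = 24*n^4 - 25*n^3 - 60*n^2 + 23*n - 18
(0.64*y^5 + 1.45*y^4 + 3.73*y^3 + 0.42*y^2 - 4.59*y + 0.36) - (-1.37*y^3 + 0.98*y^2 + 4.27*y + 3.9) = 0.64*y^5 + 1.45*y^4 + 5.1*y^3 - 0.56*y^2 - 8.86*y - 3.54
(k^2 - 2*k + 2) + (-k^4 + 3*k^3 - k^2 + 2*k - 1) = -k^4 + 3*k^3 + 1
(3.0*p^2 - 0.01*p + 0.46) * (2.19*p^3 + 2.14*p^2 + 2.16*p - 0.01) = 6.57*p^5 + 6.3981*p^4 + 7.466*p^3 + 0.9328*p^2 + 0.9937*p - 0.0046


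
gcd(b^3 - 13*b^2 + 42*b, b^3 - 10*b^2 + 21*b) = b^2 - 7*b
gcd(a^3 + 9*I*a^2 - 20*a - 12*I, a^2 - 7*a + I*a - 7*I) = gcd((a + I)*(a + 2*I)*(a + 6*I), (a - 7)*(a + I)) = a + I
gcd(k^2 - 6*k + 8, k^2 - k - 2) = k - 2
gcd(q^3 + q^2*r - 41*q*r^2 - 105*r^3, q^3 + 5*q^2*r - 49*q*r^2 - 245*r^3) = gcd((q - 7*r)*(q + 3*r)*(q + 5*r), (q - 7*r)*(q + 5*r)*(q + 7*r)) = q^2 - 2*q*r - 35*r^2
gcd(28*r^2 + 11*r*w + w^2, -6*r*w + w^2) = 1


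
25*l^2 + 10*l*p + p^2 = (5*l + p)^2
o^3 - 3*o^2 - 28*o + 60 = (o - 6)*(o - 2)*(o + 5)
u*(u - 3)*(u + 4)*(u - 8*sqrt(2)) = u^4 - 8*sqrt(2)*u^3 + u^3 - 12*u^2 - 8*sqrt(2)*u^2 + 96*sqrt(2)*u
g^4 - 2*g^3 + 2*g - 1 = (g - 1)^3*(g + 1)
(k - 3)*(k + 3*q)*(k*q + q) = k^3*q + 3*k^2*q^2 - 2*k^2*q - 6*k*q^2 - 3*k*q - 9*q^2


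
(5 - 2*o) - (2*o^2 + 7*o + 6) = -2*o^2 - 9*o - 1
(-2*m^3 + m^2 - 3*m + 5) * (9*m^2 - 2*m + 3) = -18*m^5 + 13*m^4 - 35*m^3 + 54*m^2 - 19*m + 15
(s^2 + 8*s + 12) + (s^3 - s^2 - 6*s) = s^3 + 2*s + 12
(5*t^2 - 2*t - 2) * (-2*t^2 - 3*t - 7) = -10*t^4 - 11*t^3 - 25*t^2 + 20*t + 14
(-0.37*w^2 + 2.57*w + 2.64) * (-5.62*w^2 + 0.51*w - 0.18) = 2.0794*w^4 - 14.6321*w^3 - 13.4595*w^2 + 0.8838*w - 0.4752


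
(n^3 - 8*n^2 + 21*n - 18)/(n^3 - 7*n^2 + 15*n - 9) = (n - 2)/(n - 1)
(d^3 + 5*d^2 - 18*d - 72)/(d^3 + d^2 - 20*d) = (d^2 + 9*d + 18)/(d*(d + 5))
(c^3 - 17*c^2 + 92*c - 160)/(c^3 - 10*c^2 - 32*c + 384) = (c^2 - 9*c + 20)/(c^2 - 2*c - 48)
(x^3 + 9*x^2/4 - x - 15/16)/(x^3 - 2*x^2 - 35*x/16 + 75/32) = 2*(4*x^2 + 12*x + 5)/(8*x^2 - 10*x - 25)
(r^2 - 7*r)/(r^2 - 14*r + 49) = r/(r - 7)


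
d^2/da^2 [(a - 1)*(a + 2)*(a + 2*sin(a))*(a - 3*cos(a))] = -2*a^3*sin(a) + 3*a^3*cos(a) + 16*a^2*sin(a) + 12*a^2*sin(2*a) + 15*a^2*cos(a) + 12*a^2 + 28*a*sin(a) + 12*a*sin(2*a) - 16*a*cos(a) - 24*a*cos(2*a) + 6*a - 8*sin(a) - 30*sin(2*a) - 14*cos(a) - 12*cos(2*a) - 4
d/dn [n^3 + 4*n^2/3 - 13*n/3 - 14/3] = 3*n^2 + 8*n/3 - 13/3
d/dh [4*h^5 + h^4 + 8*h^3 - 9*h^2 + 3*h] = 20*h^4 + 4*h^3 + 24*h^2 - 18*h + 3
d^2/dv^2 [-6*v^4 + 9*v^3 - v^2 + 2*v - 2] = -72*v^2 + 54*v - 2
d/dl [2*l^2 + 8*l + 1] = 4*l + 8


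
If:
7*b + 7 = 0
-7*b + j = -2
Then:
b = -1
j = -9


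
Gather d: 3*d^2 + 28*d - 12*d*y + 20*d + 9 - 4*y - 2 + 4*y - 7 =3*d^2 + d*(48 - 12*y)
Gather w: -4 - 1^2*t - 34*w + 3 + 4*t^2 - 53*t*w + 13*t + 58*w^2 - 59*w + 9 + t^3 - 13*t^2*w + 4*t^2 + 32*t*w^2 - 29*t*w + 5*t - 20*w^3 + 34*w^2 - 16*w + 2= t^3 + 8*t^2 + 17*t - 20*w^3 + w^2*(32*t + 92) + w*(-13*t^2 - 82*t - 109) + 10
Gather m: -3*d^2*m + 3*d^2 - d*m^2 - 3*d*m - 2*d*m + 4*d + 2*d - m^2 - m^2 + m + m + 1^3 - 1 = 3*d^2 + 6*d + m^2*(-d - 2) + m*(-3*d^2 - 5*d + 2)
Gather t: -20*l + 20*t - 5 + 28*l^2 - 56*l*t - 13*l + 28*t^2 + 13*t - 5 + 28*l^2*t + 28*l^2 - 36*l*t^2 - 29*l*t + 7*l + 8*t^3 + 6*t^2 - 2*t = 56*l^2 - 26*l + 8*t^3 + t^2*(34 - 36*l) + t*(28*l^2 - 85*l + 31) - 10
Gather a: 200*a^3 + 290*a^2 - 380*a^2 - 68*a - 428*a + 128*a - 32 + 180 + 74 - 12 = 200*a^3 - 90*a^2 - 368*a + 210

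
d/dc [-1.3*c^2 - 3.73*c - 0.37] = -2.6*c - 3.73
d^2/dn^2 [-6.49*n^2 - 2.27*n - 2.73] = -12.9800000000000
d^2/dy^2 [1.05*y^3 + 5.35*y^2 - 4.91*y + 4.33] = 6.3*y + 10.7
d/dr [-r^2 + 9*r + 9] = 9 - 2*r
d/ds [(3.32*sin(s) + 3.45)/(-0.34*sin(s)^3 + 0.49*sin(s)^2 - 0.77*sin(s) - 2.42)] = (2.2576*sin(s)^3 + 1.8922*sin(s)^2 - 3.381*sin(s) - 5.3779)*cos(s)/(0.1156*sin(s)^6 - 0.3332*sin(s)^5 + 0.7637*sin(s)^4 + 0.891*sin(s)^3 - 1.7787*sin(s)^2 + 3.7268*sin(s) + 5.8564)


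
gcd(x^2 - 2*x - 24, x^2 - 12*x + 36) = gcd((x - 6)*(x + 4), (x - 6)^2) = x - 6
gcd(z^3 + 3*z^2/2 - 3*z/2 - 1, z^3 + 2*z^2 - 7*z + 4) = z - 1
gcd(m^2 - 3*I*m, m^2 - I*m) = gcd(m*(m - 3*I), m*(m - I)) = m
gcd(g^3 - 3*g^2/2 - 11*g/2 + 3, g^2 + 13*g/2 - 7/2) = g - 1/2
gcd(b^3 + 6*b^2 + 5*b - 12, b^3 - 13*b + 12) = b^2 + 3*b - 4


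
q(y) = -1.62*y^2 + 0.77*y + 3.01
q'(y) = 0.77 - 3.24*y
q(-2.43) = -8.43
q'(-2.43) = 8.64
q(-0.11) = 2.91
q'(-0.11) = 1.13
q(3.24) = -11.50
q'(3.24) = -9.73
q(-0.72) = 1.62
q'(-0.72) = 3.10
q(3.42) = -13.30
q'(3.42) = -10.31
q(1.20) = 1.60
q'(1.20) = -3.12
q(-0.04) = 2.98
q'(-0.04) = 0.90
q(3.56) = -14.78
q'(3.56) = -10.76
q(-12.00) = -239.51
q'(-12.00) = 39.65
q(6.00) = -50.69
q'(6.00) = -18.67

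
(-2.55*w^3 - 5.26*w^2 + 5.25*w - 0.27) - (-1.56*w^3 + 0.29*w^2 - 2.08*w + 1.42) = -0.99*w^3 - 5.55*w^2 + 7.33*w - 1.69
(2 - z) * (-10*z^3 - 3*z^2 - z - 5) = 10*z^4 - 17*z^3 - 5*z^2 + 3*z - 10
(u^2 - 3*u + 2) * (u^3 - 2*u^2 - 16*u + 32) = u^5 - 5*u^4 - 8*u^3 + 76*u^2 - 128*u + 64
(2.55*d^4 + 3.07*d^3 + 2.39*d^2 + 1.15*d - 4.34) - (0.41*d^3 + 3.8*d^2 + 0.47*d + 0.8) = 2.55*d^4 + 2.66*d^3 - 1.41*d^2 + 0.68*d - 5.14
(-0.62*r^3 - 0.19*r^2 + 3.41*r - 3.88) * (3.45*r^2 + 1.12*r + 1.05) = -2.139*r^5 - 1.3499*r^4 + 10.9007*r^3 - 9.7663*r^2 - 0.7651*r - 4.074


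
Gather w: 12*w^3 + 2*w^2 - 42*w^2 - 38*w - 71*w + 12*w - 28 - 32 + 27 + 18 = 12*w^3 - 40*w^2 - 97*w - 15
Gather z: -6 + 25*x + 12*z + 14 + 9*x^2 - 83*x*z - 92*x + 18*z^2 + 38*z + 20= 9*x^2 - 67*x + 18*z^2 + z*(50 - 83*x) + 28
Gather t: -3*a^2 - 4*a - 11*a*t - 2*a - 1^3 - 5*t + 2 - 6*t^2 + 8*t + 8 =-3*a^2 - 6*a - 6*t^2 + t*(3 - 11*a) + 9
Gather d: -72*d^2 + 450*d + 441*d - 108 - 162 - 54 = -72*d^2 + 891*d - 324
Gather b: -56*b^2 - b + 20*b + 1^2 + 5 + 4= -56*b^2 + 19*b + 10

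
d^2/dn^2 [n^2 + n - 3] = 2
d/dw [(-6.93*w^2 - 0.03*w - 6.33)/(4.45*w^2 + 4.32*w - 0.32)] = (-29.8041*w^2 + 60.7722*w + 27.3552)/(19.8025*w^4 + 38.448*w^3 + 15.8144*w^2 - 2.7648*w + 0.1024)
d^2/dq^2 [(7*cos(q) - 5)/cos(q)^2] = (35*cos(q) + 40*cos(2*q) - 7*cos(3*q) - 80)/(4*cos(q)^4)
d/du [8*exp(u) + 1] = 8*exp(u)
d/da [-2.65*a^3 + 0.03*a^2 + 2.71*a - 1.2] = -7.95*a^2 + 0.06*a + 2.71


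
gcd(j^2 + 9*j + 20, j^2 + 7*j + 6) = 1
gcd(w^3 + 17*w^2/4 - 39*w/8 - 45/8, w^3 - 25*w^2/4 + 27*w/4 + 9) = w + 3/4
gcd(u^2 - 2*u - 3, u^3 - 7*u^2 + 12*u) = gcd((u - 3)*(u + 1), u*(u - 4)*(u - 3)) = u - 3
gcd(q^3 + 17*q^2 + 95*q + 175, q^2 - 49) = q + 7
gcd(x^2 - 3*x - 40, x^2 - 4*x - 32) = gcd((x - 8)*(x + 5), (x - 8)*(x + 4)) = x - 8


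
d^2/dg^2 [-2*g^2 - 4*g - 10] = -4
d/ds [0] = 0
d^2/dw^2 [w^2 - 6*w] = 2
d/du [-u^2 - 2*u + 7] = -2*u - 2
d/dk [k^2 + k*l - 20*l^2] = 2*k + l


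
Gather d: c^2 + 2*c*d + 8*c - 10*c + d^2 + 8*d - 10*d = c^2 - 2*c + d^2 + d*(2*c - 2)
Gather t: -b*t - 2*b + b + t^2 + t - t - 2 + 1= -b*t - b + t^2 - 1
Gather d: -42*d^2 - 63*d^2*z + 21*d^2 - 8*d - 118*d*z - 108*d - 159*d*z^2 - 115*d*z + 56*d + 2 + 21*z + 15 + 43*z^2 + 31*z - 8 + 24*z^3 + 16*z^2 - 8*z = d^2*(-63*z - 21) + d*(-159*z^2 - 233*z - 60) + 24*z^3 + 59*z^2 + 44*z + 9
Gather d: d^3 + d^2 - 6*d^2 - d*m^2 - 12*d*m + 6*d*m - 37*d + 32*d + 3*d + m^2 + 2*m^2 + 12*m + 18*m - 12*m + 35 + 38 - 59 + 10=d^3 - 5*d^2 + d*(-m^2 - 6*m - 2) + 3*m^2 + 18*m + 24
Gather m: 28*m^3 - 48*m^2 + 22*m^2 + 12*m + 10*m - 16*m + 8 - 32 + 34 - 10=28*m^3 - 26*m^2 + 6*m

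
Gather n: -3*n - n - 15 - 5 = -4*n - 20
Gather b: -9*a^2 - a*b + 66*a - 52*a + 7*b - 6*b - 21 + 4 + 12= -9*a^2 + 14*a + b*(1 - a) - 5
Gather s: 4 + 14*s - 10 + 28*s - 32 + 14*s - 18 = 56*s - 56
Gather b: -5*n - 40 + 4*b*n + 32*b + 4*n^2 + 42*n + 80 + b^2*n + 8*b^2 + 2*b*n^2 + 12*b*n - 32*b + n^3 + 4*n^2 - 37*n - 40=b^2*(n + 8) + b*(2*n^2 + 16*n) + n^3 + 8*n^2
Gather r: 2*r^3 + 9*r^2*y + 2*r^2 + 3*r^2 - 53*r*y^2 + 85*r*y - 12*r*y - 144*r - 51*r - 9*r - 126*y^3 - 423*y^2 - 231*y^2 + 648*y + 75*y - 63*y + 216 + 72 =2*r^3 + r^2*(9*y + 5) + r*(-53*y^2 + 73*y - 204) - 126*y^3 - 654*y^2 + 660*y + 288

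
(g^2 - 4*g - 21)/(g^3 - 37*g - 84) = 1/(g + 4)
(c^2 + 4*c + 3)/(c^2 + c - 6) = (c + 1)/(c - 2)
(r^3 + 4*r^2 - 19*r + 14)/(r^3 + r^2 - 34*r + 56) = (r - 1)/(r - 4)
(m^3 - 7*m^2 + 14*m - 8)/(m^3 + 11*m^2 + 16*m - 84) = (m^2 - 5*m + 4)/(m^2 + 13*m + 42)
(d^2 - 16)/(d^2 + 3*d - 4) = (d - 4)/(d - 1)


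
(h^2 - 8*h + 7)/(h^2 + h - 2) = (h - 7)/(h + 2)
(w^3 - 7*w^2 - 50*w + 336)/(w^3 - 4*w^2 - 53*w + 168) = (w - 6)/(w - 3)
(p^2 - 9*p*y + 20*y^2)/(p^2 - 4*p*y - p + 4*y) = (p - 5*y)/(p - 1)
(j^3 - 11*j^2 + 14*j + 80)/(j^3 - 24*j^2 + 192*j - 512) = (j^2 - 3*j - 10)/(j^2 - 16*j + 64)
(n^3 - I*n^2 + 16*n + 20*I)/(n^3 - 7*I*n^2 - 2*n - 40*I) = (n + 2*I)/(n - 4*I)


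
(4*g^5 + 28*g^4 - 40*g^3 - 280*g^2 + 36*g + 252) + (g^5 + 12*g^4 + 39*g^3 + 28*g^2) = 5*g^5 + 40*g^4 - g^3 - 252*g^2 + 36*g + 252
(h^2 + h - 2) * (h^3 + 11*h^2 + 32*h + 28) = h^5 + 12*h^4 + 41*h^3 + 38*h^2 - 36*h - 56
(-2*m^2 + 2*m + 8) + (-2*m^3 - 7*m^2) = -2*m^3 - 9*m^2 + 2*m + 8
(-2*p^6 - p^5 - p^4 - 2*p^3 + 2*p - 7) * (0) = 0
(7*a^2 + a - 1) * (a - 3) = 7*a^3 - 20*a^2 - 4*a + 3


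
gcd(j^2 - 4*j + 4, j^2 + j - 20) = 1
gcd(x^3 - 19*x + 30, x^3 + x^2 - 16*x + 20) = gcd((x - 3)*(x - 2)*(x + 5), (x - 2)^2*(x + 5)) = x^2 + 3*x - 10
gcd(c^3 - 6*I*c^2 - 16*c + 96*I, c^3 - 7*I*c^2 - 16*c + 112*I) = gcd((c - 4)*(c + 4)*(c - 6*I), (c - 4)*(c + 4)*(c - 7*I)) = c^2 - 16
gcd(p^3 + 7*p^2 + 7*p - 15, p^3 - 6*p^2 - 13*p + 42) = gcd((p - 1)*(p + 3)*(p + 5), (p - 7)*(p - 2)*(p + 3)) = p + 3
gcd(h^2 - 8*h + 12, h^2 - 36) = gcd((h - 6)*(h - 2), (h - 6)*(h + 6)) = h - 6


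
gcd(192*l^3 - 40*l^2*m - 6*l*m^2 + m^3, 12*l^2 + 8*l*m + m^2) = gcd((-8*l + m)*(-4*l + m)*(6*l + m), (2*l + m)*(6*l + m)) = 6*l + m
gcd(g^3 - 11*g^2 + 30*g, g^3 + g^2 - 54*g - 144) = 1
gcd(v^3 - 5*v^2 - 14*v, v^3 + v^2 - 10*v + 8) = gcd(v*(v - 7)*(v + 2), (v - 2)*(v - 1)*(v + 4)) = 1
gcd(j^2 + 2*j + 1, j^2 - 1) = j + 1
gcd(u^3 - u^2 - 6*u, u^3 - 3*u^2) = u^2 - 3*u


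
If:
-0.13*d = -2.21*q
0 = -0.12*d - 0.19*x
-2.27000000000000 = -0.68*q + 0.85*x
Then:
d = 3.94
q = 0.23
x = -2.49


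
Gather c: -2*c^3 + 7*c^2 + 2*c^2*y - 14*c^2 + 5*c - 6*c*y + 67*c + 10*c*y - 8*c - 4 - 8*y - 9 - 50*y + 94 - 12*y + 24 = -2*c^3 + c^2*(2*y - 7) + c*(4*y + 64) - 70*y + 105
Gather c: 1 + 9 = 10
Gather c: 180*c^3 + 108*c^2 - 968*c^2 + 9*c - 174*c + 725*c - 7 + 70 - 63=180*c^3 - 860*c^2 + 560*c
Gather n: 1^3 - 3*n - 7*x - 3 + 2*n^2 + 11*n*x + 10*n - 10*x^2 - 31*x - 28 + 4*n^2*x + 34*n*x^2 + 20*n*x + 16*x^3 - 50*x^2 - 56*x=n^2*(4*x + 2) + n*(34*x^2 + 31*x + 7) + 16*x^3 - 60*x^2 - 94*x - 30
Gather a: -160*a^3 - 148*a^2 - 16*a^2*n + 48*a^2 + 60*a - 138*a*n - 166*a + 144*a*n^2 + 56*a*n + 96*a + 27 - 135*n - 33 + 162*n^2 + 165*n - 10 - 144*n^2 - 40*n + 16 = -160*a^3 + a^2*(-16*n - 100) + a*(144*n^2 - 82*n - 10) + 18*n^2 - 10*n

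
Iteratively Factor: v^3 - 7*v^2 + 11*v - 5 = (v - 5)*(v^2 - 2*v + 1) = (v - 5)*(v - 1)*(v - 1)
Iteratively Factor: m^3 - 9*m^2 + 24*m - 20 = (m - 5)*(m^2 - 4*m + 4) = (m - 5)*(m - 2)*(m - 2)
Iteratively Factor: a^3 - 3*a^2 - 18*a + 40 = (a - 2)*(a^2 - a - 20) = (a - 5)*(a - 2)*(a + 4)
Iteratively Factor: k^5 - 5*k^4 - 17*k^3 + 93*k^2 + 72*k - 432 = (k - 3)*(k^4 - 2*k^3 - 23*k^2 + 24*k + 144) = (k - 3)*(k + 3)*(k^3 - 5*k^2 - 8*k + 48) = (k - 4)*(k - 3)*(k + 3)*(k^2 - k - 12) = (k - 4)*(k - 3)*(k + 3)^2*(k - 4)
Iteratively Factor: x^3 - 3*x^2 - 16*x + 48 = (x - 4)*(x^2 + x - 12) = (x - 4)*(x + 4)*(x - 3)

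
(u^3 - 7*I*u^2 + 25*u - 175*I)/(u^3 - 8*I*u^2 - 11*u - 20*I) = (u^2 - 2*I*u + 35)/(u^2 - 3*I*u + 4)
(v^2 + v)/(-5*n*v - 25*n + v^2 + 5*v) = v*(v + 1)/(-5*n*v - 25*n + v^2 + 5*v)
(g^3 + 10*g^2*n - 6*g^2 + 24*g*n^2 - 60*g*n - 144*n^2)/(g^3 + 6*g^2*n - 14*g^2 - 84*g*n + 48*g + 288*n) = (g + 4*n)/(g - 8)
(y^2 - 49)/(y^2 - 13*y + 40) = (y^2 - 49)/(y^2 - 13*y + 40)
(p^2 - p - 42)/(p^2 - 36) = (p - 7)/(p - 6)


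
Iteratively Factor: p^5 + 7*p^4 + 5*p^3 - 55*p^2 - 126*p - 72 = (p - 3)*(p^4 + 10*p^3 + 35*p^2 + 50*p + 24) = (p - 3)*(p + 3)*(p^3 + 7*p^2 + 14*p + 8) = (p - 3)*(p + 1)*(p + 3)*(p^2 + 6*p + 8) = (p - 3)*(p + 1)*(p + 2)*(p + 3)*(p + 4)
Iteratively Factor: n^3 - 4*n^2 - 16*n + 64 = (n + 4)*(n^2 - 8*n + 16) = (n - 4)*(n + 4)*(n - 4)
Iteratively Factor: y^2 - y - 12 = (y - 4)*(y + 3)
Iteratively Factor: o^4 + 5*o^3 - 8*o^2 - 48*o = (o + 4)*(o^3 + o^2 - 12*o) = o*(o + 4)*(o^2 + o - 12) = o*(o - 3)*(o + 4)*(o + 4)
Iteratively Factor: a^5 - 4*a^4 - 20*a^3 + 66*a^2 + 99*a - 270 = (a + 3)*(a^4 - 7*a^3 + a^2 + 63*a - 90) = (a + 3)^2*(a^3 - 10*a^2 + 31*a - 30) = (a - 3)*(a + 3)^2*(a^2 - 7*a + 10) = (a - 5)*(a - 3)*(a + 3)^2*(a - 2)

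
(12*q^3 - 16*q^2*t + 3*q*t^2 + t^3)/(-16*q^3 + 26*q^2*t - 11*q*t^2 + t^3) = (-6*q - t)/(8*q - t)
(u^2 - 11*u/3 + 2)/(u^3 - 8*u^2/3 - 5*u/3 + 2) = 1/(u + 1)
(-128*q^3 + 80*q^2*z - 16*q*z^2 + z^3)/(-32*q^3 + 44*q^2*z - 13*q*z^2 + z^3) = (-4*q + z)/(-q + z)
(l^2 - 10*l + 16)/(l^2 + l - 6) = (l - 8)/(l + 3)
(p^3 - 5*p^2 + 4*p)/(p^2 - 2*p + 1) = p*(p - 4)/(p - 1)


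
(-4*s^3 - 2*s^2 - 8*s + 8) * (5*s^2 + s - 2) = -20*s^5 - 14*s^4 - 34*s^3 + 36*s^2 + 24*s - 16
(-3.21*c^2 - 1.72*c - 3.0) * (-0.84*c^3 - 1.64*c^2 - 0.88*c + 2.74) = 2.6964*c^5 + 6.7092*c^4 + 8.1656*c^3 - 2.3618*c^2 - 2.0728*c - 8.22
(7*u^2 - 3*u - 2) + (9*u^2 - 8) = 16*u^2 - 3*u - 10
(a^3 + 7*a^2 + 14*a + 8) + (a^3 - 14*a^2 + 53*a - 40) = 2*a^3 - 7*a^2 + 67*a - 32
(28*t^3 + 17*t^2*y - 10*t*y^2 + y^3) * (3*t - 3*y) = 84*t^4 - 33*t^3*y - 81*t^2*y^2 + 33*t*y^3 - 3*y^4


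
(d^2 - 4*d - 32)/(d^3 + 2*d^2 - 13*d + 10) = (d^2 - 4*d - 32)/(d^3 + 2*d^2 - 13*d + 10)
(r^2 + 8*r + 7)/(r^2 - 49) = (r + 1)/(r - 7)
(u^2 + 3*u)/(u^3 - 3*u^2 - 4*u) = (u + 3)/(u^2 - 3*u - 4)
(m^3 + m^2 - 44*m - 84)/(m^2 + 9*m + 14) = (m^2 - m - 42)/(m + 7)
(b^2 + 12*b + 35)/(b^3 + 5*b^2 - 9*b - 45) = (b + 7)/(b^2 - 9)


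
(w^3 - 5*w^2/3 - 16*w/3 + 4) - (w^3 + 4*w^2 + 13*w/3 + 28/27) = -17*w^2/3 - 29*w/3 + 80/27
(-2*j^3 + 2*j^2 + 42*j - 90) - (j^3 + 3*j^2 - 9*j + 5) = -3*j^3 - j^2 + 51*j - 95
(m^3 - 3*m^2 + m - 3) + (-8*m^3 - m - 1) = -7*m^3 - 3*m^2 - 4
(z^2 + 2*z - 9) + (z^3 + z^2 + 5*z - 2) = z^3 + 2*z^2 + 7*z - 11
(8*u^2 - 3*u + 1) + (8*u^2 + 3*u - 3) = 16*u^2 - 2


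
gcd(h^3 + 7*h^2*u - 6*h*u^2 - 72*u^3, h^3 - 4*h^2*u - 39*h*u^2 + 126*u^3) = -h^2 - 3*h*u + 18*u^2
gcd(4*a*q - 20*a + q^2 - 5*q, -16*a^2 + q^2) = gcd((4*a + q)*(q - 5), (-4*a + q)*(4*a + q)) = 4*a + q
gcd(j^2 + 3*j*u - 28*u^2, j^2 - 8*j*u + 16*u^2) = -j + 4*u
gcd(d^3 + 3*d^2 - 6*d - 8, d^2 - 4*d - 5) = d + 1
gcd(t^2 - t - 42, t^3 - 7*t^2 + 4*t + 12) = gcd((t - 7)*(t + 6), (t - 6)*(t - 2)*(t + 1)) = 1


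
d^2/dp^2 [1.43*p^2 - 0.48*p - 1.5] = 2.86000000000000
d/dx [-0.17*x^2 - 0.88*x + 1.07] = -0.34*x - 0.88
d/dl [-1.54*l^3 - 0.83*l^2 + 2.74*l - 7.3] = -4.62*l^2 - 1.66*l + 2.74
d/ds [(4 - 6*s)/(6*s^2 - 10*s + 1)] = 2*(18*s^2 - 24*s + 17)/(36*s^4 - 120*s^3 + 112*s^2 - 20*s + 1)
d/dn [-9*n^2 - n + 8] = -18*n - 1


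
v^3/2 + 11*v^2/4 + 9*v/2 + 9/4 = (v/2 + 1/2)*(v + 3/2)*(v + 3)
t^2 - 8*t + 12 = (t - 6)*(t - 2)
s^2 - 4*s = s*(s - 4)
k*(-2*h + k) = -2*h*k + k^2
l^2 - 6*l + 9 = (l - 3)^2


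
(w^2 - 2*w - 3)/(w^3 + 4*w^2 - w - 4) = (w - 3)/(w^2 + 3*w - 4)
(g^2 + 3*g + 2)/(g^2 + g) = (g + 2)/g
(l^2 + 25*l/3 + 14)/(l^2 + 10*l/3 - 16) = (3*l + 7)/(3*l - 8)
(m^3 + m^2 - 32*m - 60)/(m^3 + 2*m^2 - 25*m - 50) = (m - 6)/(m - 5)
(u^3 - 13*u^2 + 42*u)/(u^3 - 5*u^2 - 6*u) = (u - 7)/(u + 1)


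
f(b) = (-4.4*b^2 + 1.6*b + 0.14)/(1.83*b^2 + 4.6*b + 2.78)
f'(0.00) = 0.49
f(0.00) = 0.05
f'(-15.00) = -0.04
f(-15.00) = -2.93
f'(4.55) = -0.16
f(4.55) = -1.36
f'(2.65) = -0.29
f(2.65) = -0.95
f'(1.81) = -0.40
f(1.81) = -0.67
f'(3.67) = -0.20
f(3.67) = -1.20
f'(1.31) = -0.48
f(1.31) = -0.44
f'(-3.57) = -2.16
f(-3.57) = -6.37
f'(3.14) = -0.24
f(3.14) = -1.08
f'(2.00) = -0.37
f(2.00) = -0.74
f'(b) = (1.6 - 8.8*b)/(1.83*b^2 + 4.6*b + 2.78) + (-3.66*b - 4.6)*(-4.4*b^2 + 1.6*b + 0.14)/(1.83*b^2 + 4.6*b + 2.78)^2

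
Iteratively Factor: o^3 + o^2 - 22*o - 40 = (o - 5)*(o^2 + 6*o + 8) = (o - 5)*(o + 4)*(o + 2)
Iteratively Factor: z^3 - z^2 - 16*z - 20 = (z + 2)*(z^2 - 3*z - 10) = (z + 2)^2*(z - 5)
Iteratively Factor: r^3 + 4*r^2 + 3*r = (r + 3)*(r^2 + r) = (r + 1)*(r + 3)*(r)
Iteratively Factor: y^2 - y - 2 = (y + 1)*(y - 2)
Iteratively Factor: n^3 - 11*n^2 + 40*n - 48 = (n - 4)*(n^2 - 7*n + 12) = (n - 4)*(n - 3)*(n - 4)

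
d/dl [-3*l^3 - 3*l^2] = 3*l*(-3*l - 2)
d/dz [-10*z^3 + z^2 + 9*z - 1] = -30*z^2 + 2*z + 9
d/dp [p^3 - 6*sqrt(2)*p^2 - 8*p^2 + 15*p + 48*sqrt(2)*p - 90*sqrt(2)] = 3*p^2 - 12*sqrt(2)*p - 16*p + 15 + 48*sqrt(2)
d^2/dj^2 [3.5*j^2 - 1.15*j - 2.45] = 7.00000000000000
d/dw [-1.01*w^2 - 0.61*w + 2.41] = -2.02*w - 0.61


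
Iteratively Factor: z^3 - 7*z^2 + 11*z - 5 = (z - 5)*(z^2 - 2*z + 1) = (z - 5)*(z - 1)*(z - 1)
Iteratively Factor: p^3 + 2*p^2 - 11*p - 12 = (p - 3)*(p^2 + 5*p + 4) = (p - 3)*(p + 4)*(p + 1)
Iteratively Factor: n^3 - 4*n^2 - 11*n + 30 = (n - 5)*(n^2 + n - 6) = (n - 5)*(n - 2)*(n + 3)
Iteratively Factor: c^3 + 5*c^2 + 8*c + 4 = (c + 1)*(c^2 + 4*c + 4) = (c + 1)*(c + 2)*(c + 2)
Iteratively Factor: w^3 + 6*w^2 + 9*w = (w + 3)*(w^2 + 3*w) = (w + 3)^2*(w)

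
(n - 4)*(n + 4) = n^2 - 16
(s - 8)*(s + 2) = s^2 - 6*s - 16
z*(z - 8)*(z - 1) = z^3 - 9*z^2 + 8*z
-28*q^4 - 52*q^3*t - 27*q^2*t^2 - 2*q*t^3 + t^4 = (-7*q + t)*(q + t)*(2*q + t)^2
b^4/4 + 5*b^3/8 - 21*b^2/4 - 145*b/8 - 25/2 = (b/4 + 1)*(b - 5)*(b + 1)*(b + 5/2)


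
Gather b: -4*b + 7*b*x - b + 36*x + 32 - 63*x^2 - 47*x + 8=b*(7*x - 5) - 63*x^2 - 11*x + 40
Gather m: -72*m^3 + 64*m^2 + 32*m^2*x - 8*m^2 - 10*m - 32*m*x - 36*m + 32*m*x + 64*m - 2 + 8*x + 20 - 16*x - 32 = -72*m^3 + m^2*(32*x + 56) + 18*m - 8*x - 14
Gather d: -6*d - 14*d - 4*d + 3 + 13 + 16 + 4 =36 - 24*d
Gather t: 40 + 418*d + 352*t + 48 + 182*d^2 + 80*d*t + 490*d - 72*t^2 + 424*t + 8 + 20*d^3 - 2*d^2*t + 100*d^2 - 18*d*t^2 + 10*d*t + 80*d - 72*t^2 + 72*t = 20*d^3 + 282*d^2 + 988*d + t^2*(-18*d - 144) + t*(-2*d^2 + 90*d + 848) + 96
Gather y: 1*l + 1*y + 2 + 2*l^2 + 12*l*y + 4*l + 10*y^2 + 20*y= 2*l^2 + 5*l + 10*y^2 + y*(12*l + 21) + 2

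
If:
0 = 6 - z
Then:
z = 6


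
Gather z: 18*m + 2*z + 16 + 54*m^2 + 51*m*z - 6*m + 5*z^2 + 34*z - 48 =54*m^2 + 12*m + 5*z^2 + z*(51*m + 36) - 32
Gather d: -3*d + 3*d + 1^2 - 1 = 0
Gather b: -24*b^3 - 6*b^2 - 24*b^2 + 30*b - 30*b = -24*b^3 - 30*b^2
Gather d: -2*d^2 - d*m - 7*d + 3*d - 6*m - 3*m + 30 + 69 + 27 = -2*d^2 + d*(-m - 4) - 9*m + 126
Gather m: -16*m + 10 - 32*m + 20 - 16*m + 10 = 40 - 64*m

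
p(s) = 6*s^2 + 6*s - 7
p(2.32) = 39.21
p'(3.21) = 44.52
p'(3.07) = 42.84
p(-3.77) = 55.66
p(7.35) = 361.24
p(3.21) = 74.08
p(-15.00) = 1253.00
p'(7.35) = 94.20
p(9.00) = 533.00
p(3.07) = 67.97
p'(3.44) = 47.28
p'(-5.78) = -63.36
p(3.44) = 84.64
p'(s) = 12*s + 6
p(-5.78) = 158.77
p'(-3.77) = -39.24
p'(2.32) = 33.84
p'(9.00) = 114.00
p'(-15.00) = -174.00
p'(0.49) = 11.88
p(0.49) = -2.62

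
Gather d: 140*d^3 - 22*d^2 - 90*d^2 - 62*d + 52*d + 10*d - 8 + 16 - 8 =140*d^3 - 112*d^2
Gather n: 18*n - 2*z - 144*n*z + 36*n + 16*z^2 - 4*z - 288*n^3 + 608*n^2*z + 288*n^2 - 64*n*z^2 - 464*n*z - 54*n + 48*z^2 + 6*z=-288*n^3 + n^2*(608*z + 288) + n*(-64*z^2 - 608*z) + 64*z^2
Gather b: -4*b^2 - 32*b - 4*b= -4*b^2 - 36*b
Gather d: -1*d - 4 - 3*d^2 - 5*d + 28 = -3*d^2 - 6*d + 24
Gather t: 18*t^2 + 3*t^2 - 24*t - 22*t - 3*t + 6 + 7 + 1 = 21*t^2 - 49*t + 14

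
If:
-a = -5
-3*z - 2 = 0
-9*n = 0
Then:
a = 5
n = 0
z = -2/3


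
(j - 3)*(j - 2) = j^2 - 5*j + 6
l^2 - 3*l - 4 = (l - 4)*(l + 1)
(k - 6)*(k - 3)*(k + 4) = k^3 - 5*k^2 - 18*k + 72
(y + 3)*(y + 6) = y^2 + 9*y + 18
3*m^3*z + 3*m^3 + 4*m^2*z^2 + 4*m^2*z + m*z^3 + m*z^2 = (m + z)*(3*m + z)*(m*z + m)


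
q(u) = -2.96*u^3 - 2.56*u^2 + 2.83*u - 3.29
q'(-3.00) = -61.73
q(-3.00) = 45.10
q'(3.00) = -92.45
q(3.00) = -97.76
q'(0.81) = -7.14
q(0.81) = -4.25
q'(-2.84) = -54.25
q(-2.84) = 35.83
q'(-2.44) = -37.55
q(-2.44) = 17.56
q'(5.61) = -305.37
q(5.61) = -590.60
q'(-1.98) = -21.85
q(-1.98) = 4.05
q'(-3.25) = -74.32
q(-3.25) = 62.08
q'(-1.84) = -17.81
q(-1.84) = 1.27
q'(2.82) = -82.23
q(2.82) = -82.05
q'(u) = -8.88*u^2 - 5.12*u + 2.83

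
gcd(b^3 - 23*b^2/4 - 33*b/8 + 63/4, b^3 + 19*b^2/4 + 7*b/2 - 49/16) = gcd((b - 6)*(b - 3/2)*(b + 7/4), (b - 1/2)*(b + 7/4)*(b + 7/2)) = b + 7/4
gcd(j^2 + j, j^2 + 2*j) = j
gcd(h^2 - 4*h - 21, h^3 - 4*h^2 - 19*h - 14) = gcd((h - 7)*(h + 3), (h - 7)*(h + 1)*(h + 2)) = h - 7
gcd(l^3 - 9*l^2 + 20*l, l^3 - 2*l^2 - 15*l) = l^2 - 5*l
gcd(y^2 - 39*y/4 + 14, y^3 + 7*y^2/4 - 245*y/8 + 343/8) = y - 7/4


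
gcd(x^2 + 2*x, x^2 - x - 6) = x + 2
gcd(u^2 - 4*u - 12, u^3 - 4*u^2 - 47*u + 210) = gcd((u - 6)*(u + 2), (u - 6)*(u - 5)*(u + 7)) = u - 6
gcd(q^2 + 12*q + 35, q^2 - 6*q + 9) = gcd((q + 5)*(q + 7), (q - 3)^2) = 1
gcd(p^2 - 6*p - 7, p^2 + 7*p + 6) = p + 1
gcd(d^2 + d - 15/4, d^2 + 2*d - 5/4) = d + 5/2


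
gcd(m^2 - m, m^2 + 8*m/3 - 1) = 1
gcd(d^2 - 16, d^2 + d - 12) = d + 4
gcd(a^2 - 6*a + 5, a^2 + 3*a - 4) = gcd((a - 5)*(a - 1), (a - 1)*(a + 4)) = a - 1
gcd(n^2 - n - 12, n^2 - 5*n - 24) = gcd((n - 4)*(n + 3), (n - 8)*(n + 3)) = n + 3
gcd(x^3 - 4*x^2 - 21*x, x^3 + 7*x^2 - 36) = x + 3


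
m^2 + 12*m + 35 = (m + 5)*(m + 7)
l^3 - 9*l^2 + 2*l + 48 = (l - 8)*(l - 3)*(l + 2)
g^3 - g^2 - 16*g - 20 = (g - 5)*(g + 2)^2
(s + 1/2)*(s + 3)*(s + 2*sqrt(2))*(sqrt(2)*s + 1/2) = sqrt(2)*s^4 + 9*s^3/2 + 7*sqrt(2)*s^3/2 + 5*sqrt(2)*s^2/2 + 63*s^2/4 + 7*sqrt(2)*s/2 + 27*s/4 + 3*sqrt(2)/2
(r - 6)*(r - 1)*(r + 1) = r^3 - 6*r^2 - r + 6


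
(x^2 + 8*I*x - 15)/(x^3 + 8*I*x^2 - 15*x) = 1/x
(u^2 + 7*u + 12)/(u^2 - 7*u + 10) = (u^2 + 7*u + 12)/(u^2 - 7*u + 10)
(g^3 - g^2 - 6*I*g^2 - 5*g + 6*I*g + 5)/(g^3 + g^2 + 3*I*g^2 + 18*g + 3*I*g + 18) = (g^3 - g^2*(1 + 6*I) + g*(-5 + 6*I) + 5)/(g^3 + g^2*(1 + 3*I) + 3*g*(6 + I) + 18)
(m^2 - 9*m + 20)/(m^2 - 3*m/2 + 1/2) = 2*(m^2 - 9*m + 20)/(2*m^2 - 3*m + 1)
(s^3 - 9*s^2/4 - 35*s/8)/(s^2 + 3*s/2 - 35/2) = s*(4*s + 5)/(4*(s + 5))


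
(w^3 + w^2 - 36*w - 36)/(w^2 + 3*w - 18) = (w^2 - 5*w - 6)/(w - 3)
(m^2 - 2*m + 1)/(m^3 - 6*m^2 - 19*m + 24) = (m - 1)/(m^2 - 5*m - 24)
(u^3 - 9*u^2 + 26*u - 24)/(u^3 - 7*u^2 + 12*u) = (u - 2)/u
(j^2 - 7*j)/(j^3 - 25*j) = (j - 7)/(j^2 - 25)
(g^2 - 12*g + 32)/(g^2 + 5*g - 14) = (g^2 - 12*g + 32)/(g^2 + 5*g - 14)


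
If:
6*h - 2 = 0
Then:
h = 1/3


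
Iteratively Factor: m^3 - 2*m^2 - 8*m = (m - 4)*(m^2 + 2*m) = (m - 4)*(m + 2)*(m)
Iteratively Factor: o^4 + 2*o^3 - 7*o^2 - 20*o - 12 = (o + 2)*(o^3 - 7*o - 6) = (o + 1)*(o + 2)*(o^2 - o - 6) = (o + 1)*(o + 2)^2*(o - 3)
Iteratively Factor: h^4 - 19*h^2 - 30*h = (h - 5)*(h^3 + 5*h^2 + 6*h) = (h - 5)*(h + 2)*(h^2 + 3*h) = h*(h - 5)*(h + 2)*(h + 3)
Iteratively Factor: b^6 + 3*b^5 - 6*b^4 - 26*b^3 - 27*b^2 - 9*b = (b + 1)*(b^5 + 2*b^4 - 8*b^3 - 18*b^2 - 9*b) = b*(b + 1)*(b^4 + 2*b^3 - 8*b^2 - 18*b - 9) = b*(b + 1)^2*(b^3 + b^2 - 9*b - 9) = b*(b + 1)^2*(b + 3)*(b^2 - 2*b - 3) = b*(b + 1)^3*(b + 3)*(b - 3)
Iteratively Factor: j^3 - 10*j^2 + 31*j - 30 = (j - 3)*(j^2 - 7*j + 10) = (j - 3)*(j - 2)*(j - 5)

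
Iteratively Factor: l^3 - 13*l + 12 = (l + 4)*(l^2 - 4*l + 3) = (l - 3)*(l + 4)*(l - 1)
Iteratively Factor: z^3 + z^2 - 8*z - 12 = (z + 2)*(z^2 - z - 6) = (z - 3)*(z + 2)*(z + 2)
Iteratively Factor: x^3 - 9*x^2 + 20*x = (x - 4)*(x^2 - 5*x) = (x - 5)*(x - 4)*(x)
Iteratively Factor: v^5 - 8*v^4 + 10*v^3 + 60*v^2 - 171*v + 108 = (v + 3)*(v^4 - 11*v^3 + 43*v^2 - 69*v + 36) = (v - 3)*(v + 3)*(v^3 - 8*v^2 + 19*v - 12) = (v - 4)*(v - 3)*(v + 3)*(v^2 - 4*v + 3) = (v - 4)*(v - 3)*(v - 1)*(v + 3)*(v - 3)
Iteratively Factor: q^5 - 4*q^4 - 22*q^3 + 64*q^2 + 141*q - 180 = (q + 3)*(q^4 - 7*q^3 - q^2 + 67*q - 60) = (q + 3)^2*(q^3 - 10*q^2 + 29*q - 20) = (q - 5)*(q + 3)^2*(q^2 - 5*q + 4) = (q - 5)*(q - 1)*(q + 3)^2*(q - 4)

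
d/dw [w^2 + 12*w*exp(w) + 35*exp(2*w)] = 12*w*exp(w) + 2*w + 70*exp(2*w) + 12*exp(w)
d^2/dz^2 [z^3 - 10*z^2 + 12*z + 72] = 6*z - 20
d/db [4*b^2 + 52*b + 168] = 8*b + 52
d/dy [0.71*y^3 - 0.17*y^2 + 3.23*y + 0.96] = 2.13*y^2 - 0.34*y + 3.23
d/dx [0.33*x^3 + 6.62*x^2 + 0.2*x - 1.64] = 0.99*x^2 + 13.24*x + 0.2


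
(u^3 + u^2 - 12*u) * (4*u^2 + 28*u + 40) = 4*u^5 + 32*u^4 + 20*u^3 - 296*u^2 - 480*u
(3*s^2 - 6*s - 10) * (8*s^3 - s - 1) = 24*s^5 - 48*s^4 - 83*s^3 + 3*s^2 + 16*s + 10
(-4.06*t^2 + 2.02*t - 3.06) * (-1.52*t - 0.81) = 6.1712*t^3 + 0.2182*t^2 + 3.015*t + 2.4786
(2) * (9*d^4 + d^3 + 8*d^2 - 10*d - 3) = 18*d^4 + 2*d^3 + 16*d^2 - 20*d - 6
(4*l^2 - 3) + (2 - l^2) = 3*l^2 - 1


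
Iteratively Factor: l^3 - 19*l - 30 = (l - 5)*(l^2 + 5*l + 6) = (l - 5)*(l + 3)*(l + 2)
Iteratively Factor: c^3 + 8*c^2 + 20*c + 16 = (c + 2)*(c^2 + 6*c + 8) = (c + 2)*(c + 4)*(c + 2)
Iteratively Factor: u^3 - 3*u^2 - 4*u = (u)*(u^2 - 3*u - 4) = u*(u - 4)*(u + 1)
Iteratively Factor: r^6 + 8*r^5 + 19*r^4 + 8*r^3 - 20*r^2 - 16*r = (r - 1)*(r^5 + 9*r^4 + 28*r^3 + 36*r^2 + 16*r) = (r - 1)*(r + 2)*(r^4 + 7*r^3 + 14*r^2 + 8*r) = (r - 1)*(r + 2)^2*(r^3 + 5*r^2 + 4*r) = r*(r - 1)*(r + 2)^2*(r^2 + 5*r + 4) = r*(r - 1)*(r + 2)^2*(r + 4)*(r + 1)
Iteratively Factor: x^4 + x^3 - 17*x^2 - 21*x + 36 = (x - 4)*(x^3 + 5*x^2 + 3*x - 9) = (x - 4)*(x + 3)*(x^2 + 2*x - 3) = (x - 4)*(x + 3)^2*(x - 1)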